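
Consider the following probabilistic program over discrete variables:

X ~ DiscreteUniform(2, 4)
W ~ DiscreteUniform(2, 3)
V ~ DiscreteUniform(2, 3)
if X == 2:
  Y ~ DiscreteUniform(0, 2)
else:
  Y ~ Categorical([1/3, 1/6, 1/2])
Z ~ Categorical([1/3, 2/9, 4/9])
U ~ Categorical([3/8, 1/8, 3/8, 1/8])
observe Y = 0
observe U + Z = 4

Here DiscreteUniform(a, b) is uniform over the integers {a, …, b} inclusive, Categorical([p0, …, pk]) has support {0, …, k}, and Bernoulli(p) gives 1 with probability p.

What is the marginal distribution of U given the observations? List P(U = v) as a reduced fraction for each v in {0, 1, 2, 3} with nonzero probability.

P(U=2) = 6/7, P(U=3) = 1/7

Enumerate traces; 24 have nonzero weight after conditioning:
  (X=2, W=2, V=2, Y=0, Z=1, U=3) weight 1/1296
  (X=2, W=2, V=2, Y=0, Z=2, U=2) weight 1/216
  (X=2, W=2, V=3, Y=0, Z=1, U=3) weight 1/1296
  (X=2, W=2, V=3, Y=0, Z=2, U=2) weight 1/216
  (X=2, W=3, V=2, Y=0, Z=1, U=3) weight 1/1296
  (X=2, W=3, V=2, Y=0, Z=2, U=2) weight 1/216
  (X=2, W=3, V=3, Y=0, Z=1, U=3) weight 1/1296
  (X=2, W=3, V=3, Y=0, Z=2, U=2) weight 1/216
  … 16 more
Group by U:
  weight(U=2) = 1/18
  weight(U=3) = 1/108
Total weight = 1/18 + 1/108 = 7/108
P(U=2 | obs) = 1/18 / 7/108 = 6/7
P(U=3 | obs) = 1/108 / 7/108 = 1/7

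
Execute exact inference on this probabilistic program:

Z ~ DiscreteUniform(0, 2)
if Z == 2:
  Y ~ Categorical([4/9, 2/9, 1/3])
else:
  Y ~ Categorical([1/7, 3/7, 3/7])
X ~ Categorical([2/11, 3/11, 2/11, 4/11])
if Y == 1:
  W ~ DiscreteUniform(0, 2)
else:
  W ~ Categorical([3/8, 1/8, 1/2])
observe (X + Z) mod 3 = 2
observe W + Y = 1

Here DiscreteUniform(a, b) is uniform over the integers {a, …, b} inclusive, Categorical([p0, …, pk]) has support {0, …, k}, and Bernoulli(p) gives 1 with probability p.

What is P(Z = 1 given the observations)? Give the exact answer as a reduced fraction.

Enumerate traces; 8 have nonzero weight after conditioning:
  (Z=0, Y=0, X=2, W=1) weight 1/924
  (Z=0, Y=1, X=2, W=0) weight 2/231
  (Z=1, Y=0, X=1, W=1) weight 1/616
  (Z=1, Y=1, X=1, W=0) weight 1/77
  (Z=2, Y=0, X=0, W=1) weight 1/297
  (Z=2, Y=0, X=3, W=1) weight 2/297
  (Z=2, Y=1, X=0, W=0) weight 4/891
  (Z=2, Y=1, X=3, W=0) weight 8/891
Group by Z:
  weight(Z=0) = 3/308
  weight(Z=1) = 9/616
  weight(Z=2) = 7/297
Total weight = 3/308 + 9/616 + 7/297 = 797/16632
P(Z=0 | obs) = 3/308 / 797/16632 = 162/797
P(Z=1 | obs) = 9/616 / 797/16632 = 243/797
P(Z=2 | obs) = 7/297 / 797/16632 = 392/797

P(Z = 1 | obs) = 243/797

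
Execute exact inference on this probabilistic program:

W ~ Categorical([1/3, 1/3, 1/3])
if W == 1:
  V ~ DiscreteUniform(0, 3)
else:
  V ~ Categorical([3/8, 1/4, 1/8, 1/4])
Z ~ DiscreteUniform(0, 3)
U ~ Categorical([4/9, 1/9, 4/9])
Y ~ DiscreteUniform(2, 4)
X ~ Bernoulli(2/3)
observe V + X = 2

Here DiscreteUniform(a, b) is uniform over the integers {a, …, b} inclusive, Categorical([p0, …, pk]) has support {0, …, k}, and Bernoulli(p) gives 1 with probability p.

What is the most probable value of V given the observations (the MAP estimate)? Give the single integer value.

argmax_v P(V = v | obs) = 1

Enumerate traces; 216 have nonzero weight after conditioning:
  (W=0, V=1, Z=0, U=0, Y=2, X=1) weight 1/486
  (W=0, V=1, Z=0, U=0, Y=3, X=1) weight 1/486
  (W=0, V=1, Z=0, U=0, Y=4, X=1) weight 1/486
  (W=0, V=1, Z=0, U=1, Y=2, X=1) weight 1/1944
  (W=0, V=1, Z=0, U=1, Y=3, X=1) weight 1/1944
  (W=0, V=1, Z=0, U=1, Y=4, X=1) weight 1/1944
  (W=0, V=1, Z=0, U=2, Y=2, X=1) weight 1/486
  (W=0, V=1, Z=0, U=2, Y=3, X=1) weight 1/486
  (W=0, V=2, Z=0, U=0, Y=2, X=0) weight 1/1944
  … 207 more
Group by V:
  weight(V=1) = 1/6
  weight(V=2) = 1/18
Total weight = 1/6 + 1/18 = 2/9
P(V=1 | obs) = 1/6 / 2/9 = 3/4
P(V=2 | obs) = 1/18 / 2/9 = 1/4
argmax = 1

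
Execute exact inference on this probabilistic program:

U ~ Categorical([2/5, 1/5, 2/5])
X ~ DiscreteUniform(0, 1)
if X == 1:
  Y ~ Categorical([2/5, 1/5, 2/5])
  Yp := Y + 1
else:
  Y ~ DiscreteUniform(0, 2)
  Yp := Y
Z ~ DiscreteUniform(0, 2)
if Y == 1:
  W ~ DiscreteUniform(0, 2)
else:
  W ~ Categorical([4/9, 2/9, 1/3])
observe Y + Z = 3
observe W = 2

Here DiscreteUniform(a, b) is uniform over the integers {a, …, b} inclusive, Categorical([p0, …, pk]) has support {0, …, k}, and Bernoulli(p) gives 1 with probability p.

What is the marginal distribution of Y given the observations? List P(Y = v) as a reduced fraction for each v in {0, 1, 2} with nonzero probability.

P(Y=1) = 8/19, P(Y=2) = 11/19

Enumerate traces; 12 have nonzero weight after conditioning:
  (U=0, X=0, Y=1, Z=2, W=2) weight 1/135
  (U=0, X=0, Y=2, Z=1, W=2) weight 1/135
  (U=0, X=1, Y=1, Z=2, W=2) weight 1/225
  (U=0, X=1, Y=2, Z=1, W=2) weight 2/225
  (U=1, X=0, Y=1, Z=2, W=2) weight 1/270
  (U=1, X=0, Y=2, Z=1, W=2) weight 1/270
  (U=1, X=1, Y=1, Z=2, W=2) weight 1/450
  (U=1, X=1, Y=2, Z=1, W=2) weight 1/225
  … 4 more
Group by Y:
  weight(Y=1) = 4/135
  weight(Y=2) = 11/270
Total weight = 4/135 + 11/270 = 19/270
P(Y=1 | obs) = 4/135 / 19/270 = 8/19
P(Y=2 | obs) = 11/270 / 19/270 = 11/19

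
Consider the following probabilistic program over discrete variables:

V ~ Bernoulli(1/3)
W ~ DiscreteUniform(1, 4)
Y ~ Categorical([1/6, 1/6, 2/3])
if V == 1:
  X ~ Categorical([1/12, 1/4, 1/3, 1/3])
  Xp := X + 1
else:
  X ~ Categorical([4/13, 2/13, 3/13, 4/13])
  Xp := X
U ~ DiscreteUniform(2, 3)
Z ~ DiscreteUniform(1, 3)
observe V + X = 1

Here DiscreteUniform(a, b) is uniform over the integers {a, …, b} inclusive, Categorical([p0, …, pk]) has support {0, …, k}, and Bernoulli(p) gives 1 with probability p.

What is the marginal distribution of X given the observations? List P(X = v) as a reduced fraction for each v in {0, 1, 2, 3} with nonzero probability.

P(X=0) = 13/61, P(X=1) = 48/61

Enumerate traces; 144 have nonzero weight after conditioning:
  (V=0, W=1, Y=0, X=1, U=2, Z=1) weight 1/1404
  (V=0, W=1, Y=0, X=1, U=2, Z=2) weight 1/1404
  (V=0, W=1, Y=0, X=1, U=2, Z=3) weight 1/1404
  (V=0, W=1, Y=0, X=1, U=3, Z=1) weight 1/1404
  (V=0, W=1, Y=0, X=1, U=3, Z=2) weight 1/1404
  (V=0, W=1, Y=0, X=1, U=3, Z=3) weight 1/1404
  (V=0, W=1, Y=1, X=1, U=2, Z=1) weight 1/1404
  (V=0, W=1, Y=1, X=1, U=2, Z=2) weight 1/1404
  (V=1, W=1, Y=0, X=0, U=2, Z=1) weight 1/5184
  … 135 more
Group by X:
  weight(X=0) = 1/36
  weight(X=1) = 4/39
Total weight = 1/36 + 4/39 = 61/468
P(X=0 | obs) = 1/36 / 61/468 = 13/61
P(X=1 | obs) = 4/39 / 61/468 = 48/61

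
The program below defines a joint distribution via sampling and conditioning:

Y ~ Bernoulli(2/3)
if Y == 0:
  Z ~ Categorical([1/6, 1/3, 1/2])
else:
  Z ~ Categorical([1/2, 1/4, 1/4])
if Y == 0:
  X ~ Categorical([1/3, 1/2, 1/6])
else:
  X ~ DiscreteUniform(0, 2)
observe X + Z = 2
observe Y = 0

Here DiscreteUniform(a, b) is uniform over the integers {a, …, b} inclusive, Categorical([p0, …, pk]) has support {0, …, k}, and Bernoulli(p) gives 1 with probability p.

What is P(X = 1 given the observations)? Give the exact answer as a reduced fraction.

Enumerate traces; 3 have nonzero weight after conditioning:
  (Y=0, Z=0, X=2) weight 1/108
  (Y=0, Z=1, X=1) weight 1/18
  (Y=0, Z=2, X=0) weight 1/18
Group by X:
  weight(X=0) = 1/18
  weight(X=1) = 1/18
  weight(X=2) = 1/108
Total weight = 1/18 + 1/18 + 1/108 = 13/108
P(X=0 | obs) = 1/18 / 13/108 = 6/13
P(X=1 | obs) = 1/18 / 13/108 = 6/13
P(X=2 | obs) = 1/108 / 13/108 = 1/13

P(X = 1 | obs) = 6/13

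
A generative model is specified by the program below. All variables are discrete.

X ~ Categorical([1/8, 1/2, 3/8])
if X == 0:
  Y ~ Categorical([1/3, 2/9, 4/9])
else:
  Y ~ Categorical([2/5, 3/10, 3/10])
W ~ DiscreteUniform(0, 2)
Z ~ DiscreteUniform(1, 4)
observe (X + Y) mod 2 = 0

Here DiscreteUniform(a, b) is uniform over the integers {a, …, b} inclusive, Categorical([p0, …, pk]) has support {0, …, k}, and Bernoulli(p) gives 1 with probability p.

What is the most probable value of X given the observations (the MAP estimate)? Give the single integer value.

argmax_v P(X = v | obs) = 2

Enumerate traces; 60 have nonzero weight after conditioning:
  (X=0, Y=0, W=0, Z=1) weight 1/288
  (X=0, Y=0, W=0, Z=2) weight 1/288
  (X=0, Y=0, W=0, Z=3) weight 1/288
  (X=0, Y=0, W=0, Z=4) weight 1/288
  (X=0, Y=0, W=1, Z=1) weight 1/288
  (X=0, Y=0, W=1, Z=2) weight 1/288
  (X=0, Y=0, W=1, Z=3) weight 1/288
  (X=0, Y=0, W=1, Z=4) weight 1/288
  (X=1, Y=1, W=0, Z=1) weight 1/80
  (X=2, Y=0, W=0, Z=1) weight 1/80
  … 50 more
Group by X:
  weight(X=0) = 7/72
  weight(X=1) = 3/20
  weight(X=2) = 21/80
Total weight = 7/72 + 3/20 + 21/80 = 367/720
P(X=0 | obs) = 7/72 / 367/720 = 70/367
P(X=1 | obs) = 3/20 / 367/720 = 108/367
P(X=2 | obs) = 21/80 / 367/720 = 189/367
argmax = 2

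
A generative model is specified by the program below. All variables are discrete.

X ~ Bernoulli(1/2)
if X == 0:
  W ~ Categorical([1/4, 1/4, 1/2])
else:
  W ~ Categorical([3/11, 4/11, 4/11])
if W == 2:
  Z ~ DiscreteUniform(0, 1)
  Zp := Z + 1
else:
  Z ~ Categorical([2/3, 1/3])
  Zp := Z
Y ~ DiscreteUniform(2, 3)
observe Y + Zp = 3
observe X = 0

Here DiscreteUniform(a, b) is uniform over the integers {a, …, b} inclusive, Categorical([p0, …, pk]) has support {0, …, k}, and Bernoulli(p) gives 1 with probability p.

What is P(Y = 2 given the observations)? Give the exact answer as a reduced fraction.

P(Y = 2 | obs) = 5/9

Enumerate traces; 5 have nonzero weight after conditioning:
  (X=0, W=0, Z=0, Y=3) weight 1/24
  (X=0, W=0, Z=1, Y=2) weight 1/48
  (X=0, W=1, Z=0, Y=3) weight 1/24
  (X=0, W=1, Z=1, Y=2) weight 1/48
  (X=0, W=2, Z=0, Y=2) weight 1/16
Group by Y:
  weight(Y=2) = 5/48
  weight(Y=3) = 1/12
Total weight = 5/48 + 1/12 = 3/16
P(Y=2 | obs) = 5/48 / 3/16 = 5/9
P(Y=3 | obs) = 1/12 / 3/16 = 4/9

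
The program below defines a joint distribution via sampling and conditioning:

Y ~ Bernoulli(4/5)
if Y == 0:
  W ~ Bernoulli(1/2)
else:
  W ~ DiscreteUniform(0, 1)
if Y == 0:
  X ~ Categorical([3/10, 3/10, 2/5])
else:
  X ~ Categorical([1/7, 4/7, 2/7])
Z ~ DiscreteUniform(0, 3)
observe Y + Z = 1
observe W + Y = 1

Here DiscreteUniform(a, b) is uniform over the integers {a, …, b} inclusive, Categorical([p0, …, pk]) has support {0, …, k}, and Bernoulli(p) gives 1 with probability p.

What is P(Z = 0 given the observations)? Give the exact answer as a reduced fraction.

P(Z = 0 | obs) = 4/5

Enumerate traces; 6 have nonzero weight after conditioning:
  (Y=0, W=1, X=0, Z=1) weight 3/400
  (Y=0, W=1, X=1, Z=1) weight 3/400
  (Y=0, W=1, X=2, Z=1) weight 1/100
  (Y=1, W=0, X=0, Z=0) weight 1/70
  (Y=1, W=0, X=1, Z=0) weight 2/35
  (Y=1, W=0, X=2, Z=0) weight 1/35
Group by Z:
  weight(Z=0) = 1/10
  weight(Z=1) = 1/40
Total weight = 1/10 + 1/40 = 1/8
P(Z=0 | obs) = 1/10 / 1/8 = 4/5
P(Z=1 | obs) = 1/40 / 1/8 = 1/5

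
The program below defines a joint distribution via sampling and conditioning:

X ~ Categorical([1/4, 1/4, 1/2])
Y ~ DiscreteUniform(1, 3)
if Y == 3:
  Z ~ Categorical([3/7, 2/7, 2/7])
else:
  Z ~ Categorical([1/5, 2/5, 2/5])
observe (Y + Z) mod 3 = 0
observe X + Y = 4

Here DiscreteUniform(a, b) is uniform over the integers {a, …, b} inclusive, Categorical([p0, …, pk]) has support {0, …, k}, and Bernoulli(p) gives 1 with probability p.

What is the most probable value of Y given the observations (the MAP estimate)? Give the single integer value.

argmax_v P(Y = v | obs) = 2

Enumerate traces; 2 have nonzero weight after conditioning:
  (X=1, Y=3, Z=0) weight 1/28
  (X=2, Y=2, Z=1) weight 1/15
Group by Y:
  weight(Y=2) = 1/15
  weight(Y=3) = 1/28
Total weight = 1/15 + 1/28 = 43/420
P(Y=2 | obs) = 1/15 / 43/420 = 28/43
P(Y=3 | obs) = 1/28 / 43/420 = 15/43
argmax = 2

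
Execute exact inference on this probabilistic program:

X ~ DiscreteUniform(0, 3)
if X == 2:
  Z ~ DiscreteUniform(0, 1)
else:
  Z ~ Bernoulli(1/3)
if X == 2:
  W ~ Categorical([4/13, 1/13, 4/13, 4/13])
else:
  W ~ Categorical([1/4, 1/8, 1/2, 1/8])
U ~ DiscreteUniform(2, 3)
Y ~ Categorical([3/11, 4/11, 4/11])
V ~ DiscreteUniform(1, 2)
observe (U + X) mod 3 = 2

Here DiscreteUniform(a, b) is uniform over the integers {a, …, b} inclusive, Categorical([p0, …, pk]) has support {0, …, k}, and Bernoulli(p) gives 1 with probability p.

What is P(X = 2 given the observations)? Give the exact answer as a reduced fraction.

Enumerate traces; 144 have nonzero weight after conditioning:
  (X=0, Z=0, W=0, U=2, Y=0, V=1) weight 1/352
  (X=0, Z=0, W=0, U=2, Y=0, V=2) weight 1/352
  (X=0, Z=0, W=0, U=2, Y=1, V=1) weight 1/264
  (X=0, Z=0, W=0, U=2, Y=1, V=2) weight 1/264
  (X=0, Z=0, W=0, U=2, Y=2, V=1) weight 1/264
  (X=0, Z=0, W=0, U=2, Y=2, V=2) weight 1/264
  (X=0, Z=0, W=1, U=2, Y=0, V=1) weight 1/704
  (X=0, Z=0, W=1, U=2, Y=0, V=2) weight 1/704
  (X=2, Z=0, W=0, U=3, Y=0, V=1) weight 3/1144
  (X=3, Z=0, W=0, U=2, Y=0, V=1) weight 1/352
  … 134 more
Group by X:
  weight(X=0) = 1/8
  weight(X=2) = 1/8
  weight(X=3) = 1/8
Total weight = 1/8 + 1/8 + 1/8 = 3/8
P(X=0 | obs) = 1/8 / 3/8 = 1/3
P(X=2 | obs) = 1/8 / 3/8 = 1/3
P(X=3 | obs) = 1/8 / 3/8 = 1/3

P(X = 2 | obs) = 1/3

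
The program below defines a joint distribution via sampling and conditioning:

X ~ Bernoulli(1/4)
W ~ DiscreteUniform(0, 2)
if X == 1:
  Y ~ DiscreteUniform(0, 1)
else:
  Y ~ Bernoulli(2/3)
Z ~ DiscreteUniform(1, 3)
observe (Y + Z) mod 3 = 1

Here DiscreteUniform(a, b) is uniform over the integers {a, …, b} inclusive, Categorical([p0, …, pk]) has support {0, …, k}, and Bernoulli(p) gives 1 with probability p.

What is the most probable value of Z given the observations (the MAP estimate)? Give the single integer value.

argmax_v P(Z = v | obs) = 3

Enumerate traces; 12 have nonzero weight after conditioning:
  (X=0, W=0, Y=0, Z=1) weight 1/36
  (X=0, W=0, Y=1, Z=3) weight 1/18
  (X=0, W=1, Y=0, Z=1) weight 1/36
  (X=0, W=1, Y=1, Z=3) weight 1/18
  (X=0, W=2, Y=0, Z=1) weight 1/36
  (X=0, W=2, Y=1, Z=3) weight 1/18
  (X=1, W=0, Y=0, Z=1) weight 1/72
  (X=1, W=0, Y=1, Z=3) weight 1/72
  … 4 more
Group by Z:
  weight(Z=1) = 1/8
  weight(Z=3) = 5/24
Total weight = 1/8 + 5/24 = 1/3
P(Z=1 | obs) = 1/8 / 1/3 = 3/8
P(Z=3 | obs) = 5/24 / 1/3 = 5/8
argmax = 3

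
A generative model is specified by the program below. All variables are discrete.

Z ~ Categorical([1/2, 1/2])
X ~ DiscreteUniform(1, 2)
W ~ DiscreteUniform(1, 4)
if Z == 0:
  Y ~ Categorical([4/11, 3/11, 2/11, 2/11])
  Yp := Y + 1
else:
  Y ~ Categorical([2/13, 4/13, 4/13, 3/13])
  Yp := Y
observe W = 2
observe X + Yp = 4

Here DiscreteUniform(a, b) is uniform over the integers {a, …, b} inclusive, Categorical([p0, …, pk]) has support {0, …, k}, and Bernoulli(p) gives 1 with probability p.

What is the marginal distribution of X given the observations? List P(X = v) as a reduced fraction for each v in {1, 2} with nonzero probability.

Enumerate traces; 4 have nonzero weight after conditioning:
  (Z=0, X=1, W=2, Y=2) weight 1/88
  (Z=0, X=2, W=2, Y=1) weight 3/176
  (Z=1, X=1, W=2, Y=3) weight 3/208
  (Z=1, X=2, W=2, Y=2) weight 1/52
Group by X:
  weight(X=1) = 59/2288
  weight(X=2) = 83/2288
Total weight = 59/2288 + 83/2288 = 71/1144
P(X=1 | obs) = 59/2288 / 71/1144 = 59/142
P(X=2 | obs) = 83/2288 / 71/1144 = 83/142

P(X=1) = 59/142, P(X=2) = 83/142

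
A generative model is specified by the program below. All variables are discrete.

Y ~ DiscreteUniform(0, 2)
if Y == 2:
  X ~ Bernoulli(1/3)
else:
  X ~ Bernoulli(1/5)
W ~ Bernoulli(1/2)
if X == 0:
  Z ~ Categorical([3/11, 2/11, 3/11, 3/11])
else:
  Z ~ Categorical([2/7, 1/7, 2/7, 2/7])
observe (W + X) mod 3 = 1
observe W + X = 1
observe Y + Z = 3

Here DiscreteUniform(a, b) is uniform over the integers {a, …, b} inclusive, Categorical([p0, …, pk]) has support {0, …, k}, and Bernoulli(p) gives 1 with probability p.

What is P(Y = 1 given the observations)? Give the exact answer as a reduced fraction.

P(Y = 1 | obs) = 106/277

Enumerate traces; 6 have nonzero weight after conditioning:
  (Y=0, X=0, W=1, Z=3) weight 2/55
  (Y=0, X=1, W=0, Z=3) weight 1/105
  (Y=1, X=0, W=1, Z=2) weight 2/55
  (Y=1, X=1, W=0, Z=2) weight 1/105
  (Y=2, X=0, W=1, Z=1) weight 2/99
  (Y=2, X=1, W=0, Z=1) weight 1/126
Group by Y:
  weight(Y=0) = 53/1155
  weight(Y=1) = 53/1155
  weight(Y=2) = 13/462
Total weight = 53/1155 + 53/1155 + 13/462 = 277/2310
P(Y=0 | obs) = 53/1155 / 277/2310 = 106/277
P(Y=1 | obs) = 53/1155 / 277/2310 = 106/277
P(Y=2 | obs) = 13/462 / 277/2310 = 65/277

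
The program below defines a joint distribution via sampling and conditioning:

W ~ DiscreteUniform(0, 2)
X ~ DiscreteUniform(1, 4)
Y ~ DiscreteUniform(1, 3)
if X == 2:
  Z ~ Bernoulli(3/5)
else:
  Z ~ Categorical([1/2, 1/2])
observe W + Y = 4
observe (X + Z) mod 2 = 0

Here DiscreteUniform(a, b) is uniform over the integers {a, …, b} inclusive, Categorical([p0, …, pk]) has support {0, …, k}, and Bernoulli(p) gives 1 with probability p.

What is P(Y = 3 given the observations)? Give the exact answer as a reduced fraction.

P(Y = 3 | obs) = 1/2

Enumerate traces; 8 have nonzero weight after conditioning:
  (W=1, X=1, Y=3, Z=1) weight 1/72
  (W=1, X=2, Y=3, Z=0) weight 1/90
  (W=1, X=3, Y=3, Z=1) weight 1/72
  (W=1, X=4, Y=3, Z=0) weight 1/72
  (W=2, X=1, Y=2, Z=1) weight 1/72
  (W=2, X=2, Y=2, Z=0) weight 1/90
  (W=2, X=3, Y=2, Z=1) weight 1/72
  (W=2, X=4, Y=2, Z=0) weight 1/72
Group by Y:
  weight(Y=2) = 19/360
  weight(Y=3) = 19/360
Total weight = 19/360 + 19/360 = 19/180
P(Y=2 | obs) = 19/360 / 19/180 = 1/2
P(Y=3 | obs) = 19/360 / 19/180 = 1/2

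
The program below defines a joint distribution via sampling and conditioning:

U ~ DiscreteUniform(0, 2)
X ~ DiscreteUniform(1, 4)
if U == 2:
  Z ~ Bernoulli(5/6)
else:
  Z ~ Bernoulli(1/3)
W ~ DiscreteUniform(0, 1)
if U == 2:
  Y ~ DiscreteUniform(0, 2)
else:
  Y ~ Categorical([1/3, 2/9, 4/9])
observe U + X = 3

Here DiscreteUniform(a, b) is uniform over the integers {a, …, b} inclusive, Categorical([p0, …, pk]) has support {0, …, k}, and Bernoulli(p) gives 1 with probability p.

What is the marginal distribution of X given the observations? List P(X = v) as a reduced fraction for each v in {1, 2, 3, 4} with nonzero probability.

Enumerate traces; 36 have nonzero weight after conditioning:
  (U=0, X=3, Z=0, W=0, Y=0) weight 1/108
  (U=0, X=3, Z=0, W=0, Y=1) weight 1/162
  (U=0, X=3, Z=0, W=0, Y=2) weight 1/81
  (U=0, X=3, Z=0, W=1, Y=0) weight 1/108
  (U=0, X=3, Z=0, W=1, Y=1) weight 1/162
  (U=0, X=3, Z=0, W=1, Y=2) weight 1/81
  (U=0, X=3, Z=1, W=0, Y=0) weight 1/216
  (U=0, X=3, Z=1, W=0, Y=1) weight 1/324
  (U=1, X=2, Z=0, W=0, Y=0) weight 1/108
  (U=2, X=1, Z=0, W=0, Y=0) weight 1/432
  … 26 more
Group by X:
  weight(X=1) = 1/12
  weight(X=2) = 1/12
  weight(X=3) = 1/12
Total weight = 1/12 + 1/12 + 1/12 = 1/4
P(X=1 | obs) = 1/12 / 1/4 = 1/3
P(X=2 | obs) = 1/12 / 1/4 = 1/3
P(X=3 | obs) = 1/12 / 1/4 = 1/3

P(X=1) = 1/3, P(X=2) = 1/3, P(X=3) = 1/3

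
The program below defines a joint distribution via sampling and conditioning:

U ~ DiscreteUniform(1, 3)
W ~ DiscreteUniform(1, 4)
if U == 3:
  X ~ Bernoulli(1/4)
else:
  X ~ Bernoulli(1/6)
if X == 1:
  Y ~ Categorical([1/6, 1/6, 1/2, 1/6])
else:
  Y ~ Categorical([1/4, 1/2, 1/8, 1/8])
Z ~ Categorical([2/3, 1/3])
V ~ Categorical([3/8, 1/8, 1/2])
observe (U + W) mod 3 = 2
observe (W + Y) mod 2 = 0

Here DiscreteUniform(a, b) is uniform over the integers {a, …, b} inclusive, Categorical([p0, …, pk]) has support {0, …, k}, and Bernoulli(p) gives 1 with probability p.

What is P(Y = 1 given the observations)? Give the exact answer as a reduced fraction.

Enumerate traces; 96 have nonzero weight after conditioning:
  (U=1, W=1, X=0, Y=1, Z=0, V=0) weight 5/576
  (U=1, W=1, X=0, Y=1, Z=0, V=1) weight 5/1728
  (U=1, W=1, X=0, Y=1, Z=0, V=2) weight 5/432
  (U=1, W=1, X=0, Y=1, Z=1, V=0) weight 5/1152
  (U=1, W=1, X=0, Y=1, Z=1, V=1) weight 5/3456
  (U=1, W=1, X=0, Y=1, Z=1, V=2) weight 5/864
  (U=1, W=1, X=0, Y=3, Z=0, V=0) weight 5/2304
  (U=1, W=1, X=0, Y=3, Z=0, V=1) weight 5/6912
  (U=1, W=4, X=0, Y=0, Z=0, V=0) weight 5/1152
  (U=1, W=4, X=0, Y=2, Z=0, V=0) weight 5/2304
  … 86 more
Group by Y:
  weight(Y=0) = 67/1728
  weight(Y=1) = 2/27
  weight(Y=2) = 13/384
  weight(Y=3) = 19/864
Total weight = 67/1728 + 2/27 + 13/384 + 19/864 = 583/3456
P(Y=0 | obs) = 67/1728 / 583/3456 = 134/583
P(Y=1 | obs) = 2/27 / 583/3456 = 256/583
P(Y=2 | obs) = 13/384 / 583/3456 = 117/583
P(Y=3 | obs) = 19/864 / 583/3456 = 76/583

P(Y = 1 | obs) = 256/583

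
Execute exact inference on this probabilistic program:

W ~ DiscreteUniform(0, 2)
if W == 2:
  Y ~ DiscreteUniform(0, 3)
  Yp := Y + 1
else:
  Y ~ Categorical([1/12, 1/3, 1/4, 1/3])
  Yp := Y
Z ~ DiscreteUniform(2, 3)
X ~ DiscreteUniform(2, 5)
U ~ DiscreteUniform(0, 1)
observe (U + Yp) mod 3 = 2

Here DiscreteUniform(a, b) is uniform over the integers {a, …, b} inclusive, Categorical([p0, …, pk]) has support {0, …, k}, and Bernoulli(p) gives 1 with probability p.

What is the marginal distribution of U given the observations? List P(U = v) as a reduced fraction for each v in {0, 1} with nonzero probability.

P(U=0) = 9/23, P(U=1) = 14/23

Enumerate traces; 56 have nonzero weight after conditioning:
  (W=0, Y=1, Z=2, X=2, U=1) weight 1/144
  (W=0, Y=1, Z=2, X=3, U=1) weight 1/144
  (W=0, Y=1, Z=2, X=4, U=1) weight 1/144
  (W=0, Y=1, Z=2, X=5, U=1) weight 1/144
  (W=0, Y=1, Z=3, X=2, U=1) weight 1/144
  (W=0, Y=1, Z=3, X=3, U=1) weight 1/144
  (W=0, Y=1, Z=3, X=4, U=1) weight 1/144
  (W=0, Y=1, Z=3, X=5, U=1) weight 1/144
  (W=0, Y=2, Z=2, X=2, U=0) weight 1/192
  … 47 more
Group by U:
  weight(U=0) = 1/8
  weight(U=1) = 7/36
Total weight = 1/8 + 7/36 = 23/72
P(U=0 | obs) = 1/8 / 23/72 = 9/23
P(U=1 | obs) = 7/36 / 23/72 = 14/23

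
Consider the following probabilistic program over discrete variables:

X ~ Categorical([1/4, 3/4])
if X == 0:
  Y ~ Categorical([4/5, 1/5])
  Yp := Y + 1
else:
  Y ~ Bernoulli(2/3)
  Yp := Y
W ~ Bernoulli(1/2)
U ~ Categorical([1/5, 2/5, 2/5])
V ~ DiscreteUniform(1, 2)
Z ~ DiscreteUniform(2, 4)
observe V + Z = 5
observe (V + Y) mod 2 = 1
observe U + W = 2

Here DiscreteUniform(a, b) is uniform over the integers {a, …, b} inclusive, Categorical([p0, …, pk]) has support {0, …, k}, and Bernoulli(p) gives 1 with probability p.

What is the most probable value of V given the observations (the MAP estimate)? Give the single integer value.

Enumerate traces; 8 have nonzero weight after conditioning:
  (X=0, Y=0, W=0, U=2, V=1, Z=4) weight 1/150
  (X=0, Y=0, W=1, U=1, V=1, Z=4) weight 1/150
  (X=0, Y=1, W=0, U=2, V=2, Z=3) weight 1/600
  (X=0, Y=1, W=1, U=1, V=2, Z=3) weight 1/600
  (X=1, Y=0, W=0, U=2, V=1, Z=4) weight 1/120
  (X=1, Y=0, W=1, U=1, V=1, Z=4) weight 1/120
  (X=1, Y=1, W=0, U=2, V=2, Z=3) weight 1/60
  (X=1, Y=1, W=1, U=1, V=2, Z=3) weight 1/60
Group by V:
  weight(V=1) = 3/100
  weight(V=2) = 11/300
Total weight = 3/100 + 11/300 = 1/15
P(V=1 | obs) = 3/100 / 1/15 = 9/20
P(V=2 | obs) = 11/300 / 1/15 = 11/20
argmax = 2

argmax_v P(V = v | obs) = 2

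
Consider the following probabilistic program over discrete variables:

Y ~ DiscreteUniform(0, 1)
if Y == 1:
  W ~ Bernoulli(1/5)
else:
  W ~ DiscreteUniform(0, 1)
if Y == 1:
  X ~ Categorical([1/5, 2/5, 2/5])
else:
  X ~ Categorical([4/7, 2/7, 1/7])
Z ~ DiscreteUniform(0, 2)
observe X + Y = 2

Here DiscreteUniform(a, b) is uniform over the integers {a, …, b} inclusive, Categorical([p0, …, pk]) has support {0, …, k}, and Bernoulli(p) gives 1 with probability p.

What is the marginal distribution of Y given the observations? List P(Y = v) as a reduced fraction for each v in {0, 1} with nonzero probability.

P(Y=0) = 5/19, P(Y=1) = 14/19

Enumerate traces; 12 have nonzero weight after conditioning:
  (Y=0, W=0, X=2, Z=0) weight 1/84
  (Y=0, W=0, X=2, Z=1) weight 1/84
  (Y=0, W=0, X=2, Z=2) weight 1/84
  (Y=0, W=1, X=2, Z=0) weight 1/84
  (Y=0, W=1, X=2, Z=1) weight 1/84
  (Y=0, W=1, X=2, Z=2) weight 1/84
  (Y=1, W=0, X=1, Z=0) weight 4/75
  (Y=1, W=0, X=1, Z=1) weight 4/75
  … 4 more
Group by Y:
  weight(Y=0) = 1/14
  weight(Y=1) = 1/5
Total weight = 1/14 + 1/5 = 19/70
P(Y=0 | obs) = 1/14 / 19/70 = 5/19
P(Y=1 | obs) = 1/5 / 19/70 = 14/19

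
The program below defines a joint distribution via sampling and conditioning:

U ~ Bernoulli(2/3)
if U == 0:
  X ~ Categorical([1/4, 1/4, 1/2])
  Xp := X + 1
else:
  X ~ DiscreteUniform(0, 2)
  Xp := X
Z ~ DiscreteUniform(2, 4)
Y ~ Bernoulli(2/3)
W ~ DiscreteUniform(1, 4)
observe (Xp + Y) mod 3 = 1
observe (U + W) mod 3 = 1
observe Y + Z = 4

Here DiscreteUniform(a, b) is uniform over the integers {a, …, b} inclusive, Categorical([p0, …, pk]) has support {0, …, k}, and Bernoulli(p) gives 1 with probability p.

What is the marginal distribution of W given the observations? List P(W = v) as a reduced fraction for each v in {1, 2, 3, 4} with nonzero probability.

Enumerate traces; 6 have nonzero weight after conditioning:
  (U=0, X=0, Z=4, Y=0, W=1) weight 1/432
  (U=0, X=0, Z=4, Y=0, W=4) weight 1/432
  (U=0, X=2, Z=3, Y=1, W=1) weight 1/108
  (U=0, X=2, Z=3, Y=1, W=4) weight 1/108
  (U=1, X=0, Z=3, Y=1, W=3) weight 1/81
  (U=1, X=1, Z=4, Y=0, W=3) weight 1/162
Group by W:
  weight(W=1) = 5/432
  weight(W=3) = 1/54
  weight(W=4) = 5/432
Total weight = 5/432 + 1/54 + 5/432 = 1/24
P(W=1 | obs) = 5/432 / 1/24 = 5/18
P(W=3 | obs) = 1/54 / 1/24 = 4/9
P(W=4 | obs) = 5/432 / 1/24 = 5/18

P(W=1) = 5/18, P(W=3) = 4/9, P(W=4) = 5/18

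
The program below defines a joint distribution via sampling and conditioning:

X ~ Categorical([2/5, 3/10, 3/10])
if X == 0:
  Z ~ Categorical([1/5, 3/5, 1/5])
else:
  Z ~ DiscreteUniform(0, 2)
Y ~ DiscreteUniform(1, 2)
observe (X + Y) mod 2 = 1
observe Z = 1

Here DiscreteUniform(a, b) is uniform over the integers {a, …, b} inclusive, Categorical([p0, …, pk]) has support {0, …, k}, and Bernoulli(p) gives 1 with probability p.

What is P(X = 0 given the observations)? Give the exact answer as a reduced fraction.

P(X = 0 | obs) = 6/11

Enumerate traces; 3 have nonzero weight after conditioning:
  (X=0, Z=1, Y=1) weight 3/25
  (X=1, Z=1, Y=2) weight 1/20
  (X=2, Z=1, Y=1) weight 1/20
Group by X:
  weight(X=0) = 3/25
  weight(X=1) = 1/20
  weight(X=2) = 1/20
Total weight = 3/25 + 1/20 + 1/20 = 11/50
P(X=0 | obs) = 3/25 / 11/50 = 6/11
P(X=1 | obs) = 1/20 / 11/50 = 5/22
P(X=2 | obs) = 1/20 / 11/50 = 5/22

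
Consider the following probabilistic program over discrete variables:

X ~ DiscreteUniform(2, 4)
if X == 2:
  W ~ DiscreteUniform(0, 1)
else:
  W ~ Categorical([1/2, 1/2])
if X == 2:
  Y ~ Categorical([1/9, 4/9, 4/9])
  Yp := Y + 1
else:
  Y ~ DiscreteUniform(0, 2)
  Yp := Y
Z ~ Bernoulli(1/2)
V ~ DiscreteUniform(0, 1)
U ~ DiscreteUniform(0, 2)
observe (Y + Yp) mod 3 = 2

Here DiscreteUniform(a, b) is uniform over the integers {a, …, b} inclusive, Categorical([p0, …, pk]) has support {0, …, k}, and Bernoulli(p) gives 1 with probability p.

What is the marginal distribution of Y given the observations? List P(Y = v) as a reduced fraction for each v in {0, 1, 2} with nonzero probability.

P(Y=1) = 3/5, P(Y=2) = 2/5

Enumerate traces; 72 have nonzero weight after conditioning:
  (X=2, W=0, Y=2, Z=0, V=0, U=0) weight 1/162
  (X=2, W=0, Y=2, Z=0, V=0, U=1) weight 1/162
  (X=2, W=0, Y=2, Z=0, V=0, U=2) weight 1/162
  (X=2, W=0, Y=2, Z=0, V=1, U=0) weight 1/162
  (X=2, W=0, Y=2, Z=0, V=1, U=1) weight 1/162
  (X=2, W=0, Y=2, Z=0, V=1, U=2) weight 1/162
  (X=2, W=0, Y=2, Z=1, V=0, U=0) weight 1/162
  (X=2, W=0, Y=2, Z=1, V=0, U=1) weight 1/162
  (X=3, W=0, Y=1, Z=0, V=0, U=0) weight 1/216
  … 63 more
Group by Y:
  weight(Y=1) = 2/9
  weight(Y=2) = 4/27
Total weight = 2/9 + 4/27 = 10/27
P(Y=1 | obs) = 2/9 / 10/27 = 3/5
P(Y=2 | obs) = 4/27 / 10/27 = 2/5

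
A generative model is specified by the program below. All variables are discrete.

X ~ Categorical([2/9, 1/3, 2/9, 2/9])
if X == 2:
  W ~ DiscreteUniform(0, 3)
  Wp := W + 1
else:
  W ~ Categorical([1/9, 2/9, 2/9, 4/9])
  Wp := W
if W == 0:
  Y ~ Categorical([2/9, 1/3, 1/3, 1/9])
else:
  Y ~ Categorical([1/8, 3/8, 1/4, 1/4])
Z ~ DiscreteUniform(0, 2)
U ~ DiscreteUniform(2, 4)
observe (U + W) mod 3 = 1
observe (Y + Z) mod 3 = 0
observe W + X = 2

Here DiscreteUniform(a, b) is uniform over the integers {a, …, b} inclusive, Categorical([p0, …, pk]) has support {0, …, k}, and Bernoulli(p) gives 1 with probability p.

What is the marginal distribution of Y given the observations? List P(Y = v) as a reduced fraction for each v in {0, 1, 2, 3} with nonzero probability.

P(Y=0) = 9/58, P(Y=1) = 21/58, P(Y=2) = 8/29, P(Y=3) = 6/29

Enumerate traces; 12 have nonzero weight after conditioning:
  (X=0, W=2, Y=0, Z=0, U=2) weight 1/1458
  (X=0, W=2, Y=1, Z=2, U=2) weight 1/486
  (X=0, W=2, Y=2, Z=1, U=2) weight 1/729
  (X=0, W=2, Y=3, Z=0, U=2) weight 1/729
  (X=1, W=1, Y=0, Z=0, U=3) weight 1/972
  (X=1, W=1, Y=1, Z=2, U=3) weight 1/324
  (X=1, W=1, Y=2, Z=1, U=3) weight 1/486
  (X=1, W=1, Y=3, Z=0, U=3) weight 1/486
  … 4 more
Group by Y:
  weight(Y=0) = 1/324
  weight(Y=1) = 7/972
  weight(Y=2) = 4/729
  weight(Y=3) = 1/243
Total weight = 1/324 + 7/972 + 4/729 + 1/243 = 29/1458
P(Y=0 | obs) = 1/324 / 29/1458 = 9/58
P(Y=1 | obs) = 7/972 / 29/1458 = 21/58
P(Y=2 | obs) = 4/729 / 29/1458 = 8/29
P(Y=3 | obs) = 1/243 / 29/1458 = 6/29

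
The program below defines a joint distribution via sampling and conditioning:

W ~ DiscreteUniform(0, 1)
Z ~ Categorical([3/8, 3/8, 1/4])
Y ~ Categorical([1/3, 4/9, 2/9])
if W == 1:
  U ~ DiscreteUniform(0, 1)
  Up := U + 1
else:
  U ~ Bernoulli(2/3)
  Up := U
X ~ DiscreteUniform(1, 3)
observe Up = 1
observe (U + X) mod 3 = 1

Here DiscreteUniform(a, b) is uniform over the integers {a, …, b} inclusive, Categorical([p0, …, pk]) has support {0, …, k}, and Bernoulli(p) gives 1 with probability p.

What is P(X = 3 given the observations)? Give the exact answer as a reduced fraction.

P(X = 3 | obs) = 4/7

Enumerate traces; 18 have nonzero weight after conditioning:
  (W=0, Z=0, Y=0, U=1, X=3) weight 1/72
  (W=0, Z=0, Y=1, U=1, X=3) weight 1/54
  (W=0, Z=0, Y=2, U=1, X=3) weight 1/108
  (W=0, Z=1, Y=0, U=1, X=3) weight 1/72
  (W=0, Z=1, Y=1, U=1, X=3) weight 1/54
  (W=0, Z=1, Y=2, U=1, X=3) weight 1/108
  (W=0, Z=2, Y=0, U=1, X=3) weight 1/108
  (W=0, Z=2, Y=1, U=1, X=3) weight 1/81
  (W=1, Z=0, Y=0, U=0, X=1) weight 1/96
  … 9 more
Group by X:
  weight(X=1) = 1/12
  weight(X=3) = 1/9
Total weight = 1/12 + 1/9 = 7/36
P(X=1 | obs) = 1/12 / 7/36 = 3/7
P(X=3 | obs) = 1/9 / 7/36 = 4/7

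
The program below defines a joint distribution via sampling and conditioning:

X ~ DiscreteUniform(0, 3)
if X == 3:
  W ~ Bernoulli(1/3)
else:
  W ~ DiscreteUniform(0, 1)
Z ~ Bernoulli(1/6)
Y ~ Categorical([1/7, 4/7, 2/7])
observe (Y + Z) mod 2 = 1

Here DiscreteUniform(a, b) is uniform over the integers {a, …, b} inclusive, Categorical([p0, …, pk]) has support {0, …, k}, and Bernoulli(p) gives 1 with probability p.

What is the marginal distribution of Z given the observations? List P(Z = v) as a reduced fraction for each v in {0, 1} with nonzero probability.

Enumerate traces; 24 have nonzero weight after conditioning:
  (X=0, W=0, Z=0, Y=1) weight 5/84
  (X=0, W=0, Z=1, Y=0) weight 1/336
  (X=0, W=0, Z=1, Y=2) weight 1/168
  (X=0, W=1, Z=0, Y=1) weight 5/84
  (X=0, W=1, Z=1, Y=0) weight 1/336
  (X=0, W=1, Z=1, Y=2) weight 1/168
  (X=1, W=0, Z=0, Y=1) weight 5/84
  (X=1, W=0, Z=1, Y=0) weight 1/336
  … 16 more
Group by Z:
  weight(Z=0) = 10/21
  weight(Z=1) = 1/14
Total weight = 10/21 + 1/14 = 23/42
P(Z=0 | obs) = 10/21 / 23/42 = 20/23
P(Z=1 | obs) = 1/14 / 23/42 = 3/23

P(Z=0) = 20/23, P(Z=1) = 3/23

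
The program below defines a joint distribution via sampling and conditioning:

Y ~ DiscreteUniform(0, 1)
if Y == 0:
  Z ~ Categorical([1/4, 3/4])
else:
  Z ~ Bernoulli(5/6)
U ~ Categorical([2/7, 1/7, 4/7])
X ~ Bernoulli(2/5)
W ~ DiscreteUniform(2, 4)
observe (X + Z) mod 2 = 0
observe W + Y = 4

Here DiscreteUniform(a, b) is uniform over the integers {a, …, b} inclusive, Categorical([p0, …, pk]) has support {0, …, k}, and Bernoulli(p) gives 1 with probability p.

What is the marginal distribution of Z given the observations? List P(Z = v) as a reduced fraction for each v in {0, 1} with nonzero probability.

P(Z=0) = 15/53, P(Z=1) = 38/53

Enumerate traces; 12 have nonzero weight after conditioning:
  (Y=0, Z=0, U=0, X=0, W=4) weight 1/140
  (Y=0, Z=0, U=1, X=0, W=4) weight 1/280
  (Y=0, Z=0, U=2, X=0, W=4) weight 1/70
  (Y=0, Z=1, U=0, X=1, W=4) weight 1/70
  (Y=0, Z=1, U=1, X=1, W=4) weight 1/140
  (Y=0, Z=1, U=2, X=1, W=4) weight 1/35
  (Y=1, Z=0, U=0, X=0, W=3) weight 1/210
  (Y=1, Z=0, U=1, X=0, W=3) weight 1/420
  … 4 more
Group by Z:
  weight(Z=0) = 1/24
  weight(Z=1) = 19/180
Total weight = 1/24 + 19/180 = 53/360
P(Z=0 | obs) = 1/24 / 53/360 = 15/53
P(Z=1 | obs) = 19/180 / 53/360 = 38/53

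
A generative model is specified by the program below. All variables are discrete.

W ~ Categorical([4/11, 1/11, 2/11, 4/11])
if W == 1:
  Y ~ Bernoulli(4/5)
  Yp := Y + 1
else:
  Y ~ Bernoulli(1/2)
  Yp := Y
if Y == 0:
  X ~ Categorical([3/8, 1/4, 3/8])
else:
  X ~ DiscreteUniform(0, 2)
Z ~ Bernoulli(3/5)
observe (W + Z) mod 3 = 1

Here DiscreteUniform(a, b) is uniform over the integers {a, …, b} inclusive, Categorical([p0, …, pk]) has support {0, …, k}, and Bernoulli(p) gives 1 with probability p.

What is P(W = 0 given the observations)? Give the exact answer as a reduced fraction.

P(W = 0 | obs) = 6/13

Enumerate traces; 18 have nonzero weight after conditioning:
  (W=0, Y=0, X=0, Z=1) weight 9/220
  (W=0, Y=0, X=1, Z=1) weight 3/110
  (W=0, Y=0, X=2, Z=1) weight 9/220
  (W=0, Y=1, X=0, Z=1) weight 2/55
  (W=0, Y=1, X=1, Z=1) weight 2/55
  (W=0, Y=1, X=2, Z=1) weight 2/55
  (W=1, Y=0, X=0, Z=0) weight 3/1100
  (W=1, Y=0, X=1, Z=0) weight 1/550
  (W=3, Y=0, X=0, Z=1) weight 9/220
  … 9 more
Group by W:
  weight(W=0) = 12/55
  weight(W=1) = 2/55
  weight(W=3) = 12/55
Total weight = 12/55 + 2/55 + 12/55 = 26/55
P(W=0 | obs) = 12/55 / 26/55 = 6/13
P(W=1 | obs) = 2/55 / 26/55 = 1/13
P(W=3 | obs) = 12/55 / 26/55 = 6/13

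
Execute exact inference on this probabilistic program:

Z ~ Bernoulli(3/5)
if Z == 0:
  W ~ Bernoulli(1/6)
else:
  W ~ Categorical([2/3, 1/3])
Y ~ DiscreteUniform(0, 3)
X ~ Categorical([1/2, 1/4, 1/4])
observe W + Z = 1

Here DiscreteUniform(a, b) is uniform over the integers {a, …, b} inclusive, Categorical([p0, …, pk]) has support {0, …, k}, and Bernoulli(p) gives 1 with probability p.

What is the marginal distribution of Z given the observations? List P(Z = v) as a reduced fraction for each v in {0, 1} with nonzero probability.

Enumerate traces; 24 have nonzero weight after conditioning:
  (Z=0, W=1, Y=0, X=0) weight 1/120
  (Z=0, W=1, Y=0, X=1) weight 1/240
  (Z=0, W=1, Y=0, X=2) weight 1/240
  (Z=0, W=1, Y=1, X=0) weight 1/120
  (Z=0, W=1, Y=1, X=1) weight 1/240
  (Z=0, W=1, Y=1, X=2) weight 1/240
  (Z=0, W=1, Y=2, X=0) weight 1/120
  (Z=0, W=1, Y=2, X=1) weight 1/240
  (Z=1, W=0, Y=0, X=0) weight 1/20
  … 15 more
Group by Z:
  weight(Z=0) = 1/15
  weight(Z=1) = 2/5
Total weight = 1/15 + 2/5 = 7/15
P(Z=0 | obs) = 1/15 / 7/15 = 1/7
P(Z=1 | obs) = 2/5 / 7/15 = 6/7

P(Z=0) = 1/7, P(Z=1) = 6/7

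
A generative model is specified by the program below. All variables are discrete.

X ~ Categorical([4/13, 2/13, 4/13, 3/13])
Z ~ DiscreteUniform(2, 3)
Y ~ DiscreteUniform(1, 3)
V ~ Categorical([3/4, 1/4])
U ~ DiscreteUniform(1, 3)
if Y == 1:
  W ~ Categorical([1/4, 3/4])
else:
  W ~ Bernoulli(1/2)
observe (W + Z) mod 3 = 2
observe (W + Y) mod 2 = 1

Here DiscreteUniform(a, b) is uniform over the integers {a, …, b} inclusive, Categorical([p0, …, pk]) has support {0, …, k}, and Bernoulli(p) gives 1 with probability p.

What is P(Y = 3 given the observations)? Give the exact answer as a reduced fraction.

P(Y = 3 | obs) = 2/3

Enumerate traces; 48 have nonzero weight after conditioning:
  (X=0, Z=2, Y=1, V=0, U=1, W=0) weight 1/312
  (X=0, Z=2, Y=1, V=0, U=2, W=0) weight 1/312
  (X=0, Z=2, Y=1, V=0, U=3, W=0) weight 1/312
  (X=0, Z=2, Y=1, V=1, U=1, W=0) weight 1/936
  (X=0, Z=2, Y=1, V=1, U=2, W=0) weight 1/936
  (X=0, Z=2, Y=1, V=1, U=3, W=0) weight 1/936
  (X=0, Z=2, Y=3, V=0, U=1, W=0) weight 1/156
  (X=0, Z=2, Y=3, V=0, U=2, W=0) weight 1/156
  … 40 more
Group by Y:
  weight(Y=1) = 1/24
  weight(Y=3) = 1/12
Total weight = 1/24 + 1/12 = 1/8
P(Y=1 | obs) = 1/24 / 1/8 = 1/3
P(Y=3 | obs) = 1/12 / 1/8 = 2/3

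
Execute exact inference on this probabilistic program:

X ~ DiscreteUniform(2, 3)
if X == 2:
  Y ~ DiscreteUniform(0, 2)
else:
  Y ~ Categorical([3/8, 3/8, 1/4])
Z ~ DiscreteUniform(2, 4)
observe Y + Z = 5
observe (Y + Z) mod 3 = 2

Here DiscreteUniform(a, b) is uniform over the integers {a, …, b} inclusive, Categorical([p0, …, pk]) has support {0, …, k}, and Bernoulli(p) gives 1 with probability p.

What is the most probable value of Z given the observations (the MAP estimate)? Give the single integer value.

Enumerate traces; 4 have nonzero weight after conditioning:
  (X=2, Y=1, Z=4) weight 1/18
  (X=2, Y=2, Z=3) weight 1/18
  (X=3, Y=1, Z=4) weight 1/16
  (X=3, Y=2, Z=3) weight 1/24
Group by Z:
  weight(Z=3) = 7/72
  weight(Z=4) = 17/144
Total weight = 7/72 + 17/144 = 31/144
P(Z=3 | obs) = 7/72 / 31/144 = 14/31
P(Z=4 | obs) = 17/144 / 31/144 = 17/31
argmax = 4

argmax_v P(Z = v | obs) = 4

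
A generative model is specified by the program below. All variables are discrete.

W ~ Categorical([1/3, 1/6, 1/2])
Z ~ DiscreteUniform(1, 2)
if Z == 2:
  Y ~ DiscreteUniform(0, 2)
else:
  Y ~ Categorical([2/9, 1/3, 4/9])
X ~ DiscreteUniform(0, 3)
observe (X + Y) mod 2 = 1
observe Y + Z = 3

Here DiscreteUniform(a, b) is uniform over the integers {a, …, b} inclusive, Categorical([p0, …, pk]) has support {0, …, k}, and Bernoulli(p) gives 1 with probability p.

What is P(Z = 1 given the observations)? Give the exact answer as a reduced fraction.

Enumerate traces; 12 have nonzero weight after conditioning:
  (W=0, Z=1, Y=2, X=1) weight 1/54
  (W=0, Z=1, Y=2, X=3) weight 1/54
  (W=0, Z=2, Y=1, X=0) weight 1/72
  (W=0, Z=2, Y=1, X=2) weight 1/72
  (W=1, Z=1, Y=2, X=1) weight 1/108
  (W=1, Z=1, Y=2, X=3) weight 1/108
  (W=1, Z=2, Y=1, X=0) weight 1/144
  (W=1, Z=2, Y=1, X=2) weight 1/144
  … 4 more
Group by Z:
  weight(Z=1) = 1/9
  weight(Z=2) = 1/12
Total weight = 1/9 + 1/12 = 7/36
P(Z=1 | obs) = 1/9 / 7/36 = 4/7
P(Z=2 | obs) = 1/12 / 7/36 = 3/7

P(Z = 1 | obs) = 4/7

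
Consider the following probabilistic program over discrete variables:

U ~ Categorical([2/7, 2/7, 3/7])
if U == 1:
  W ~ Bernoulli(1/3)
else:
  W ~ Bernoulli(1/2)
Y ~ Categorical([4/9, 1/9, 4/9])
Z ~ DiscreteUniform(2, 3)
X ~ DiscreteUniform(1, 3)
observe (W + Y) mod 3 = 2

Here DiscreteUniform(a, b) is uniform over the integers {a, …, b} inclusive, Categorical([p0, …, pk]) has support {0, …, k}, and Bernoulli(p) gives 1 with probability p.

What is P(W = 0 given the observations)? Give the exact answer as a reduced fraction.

Enumerate traces; 36 have nonzero weight after conditioning:
  (U=0, W=0, Y=2, Z=2, X=1) weight 2/189
  (U=0, W=0, Y=2, Z=2, X=2) weight 2/189
  (U=0, W=0, Y=2, Z=2, X=3) weight 2/189
  (U=0, W=0, Y=2, Z=3, X=1) weight 2/189
  (U=0, W=0, Y=2, Z=3, X=2) weight 2/189
  (U=0, W=0, Y=2, Z=3, X=3) weight 2/189
  (U=0, W=1, Y=1, Z=2, X=1) weight 1/378
  (U=0, W=1, Y=1, Z=2, X=2) weight 1/378
  … 28 more
Group by W:
  weight(W=0) = 46/189
  weight(W=1) = 19/378
Total weight = 46/189 + 19/378 = 37/126
P(W=0 | obs) = 46/189 / 37/126 = 92/111
P(W=1 | obs) = 19/378 / 37/126 = 19/111

P(W = 0 | obs) = 92/111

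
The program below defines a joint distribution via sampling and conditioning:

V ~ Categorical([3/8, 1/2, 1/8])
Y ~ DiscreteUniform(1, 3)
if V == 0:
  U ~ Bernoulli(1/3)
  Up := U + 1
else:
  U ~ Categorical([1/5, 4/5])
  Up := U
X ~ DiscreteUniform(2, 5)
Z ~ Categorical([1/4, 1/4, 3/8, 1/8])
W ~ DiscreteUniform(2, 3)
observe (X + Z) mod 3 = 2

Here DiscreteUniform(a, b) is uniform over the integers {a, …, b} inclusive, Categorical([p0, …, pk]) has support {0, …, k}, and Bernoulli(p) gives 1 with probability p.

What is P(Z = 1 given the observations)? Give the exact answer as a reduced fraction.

P(Z = 1 | obs) = 2/11

Enumerate traces; 216 have nonzero weight after conditioning:
  (V=0, Y=1, U=0, X=2, Z=0, W=2) weight 1/384
  (V=0, Y=1, U=0, X=2, Z=0, W=3) weight 1/384
  (V=0, Y=1, U=0, X=2, Z=3, W=2) weight 1/768
  (V=0, Y=1, U=0, X=2, Z=3, W=3) weight 1/768
  (V=0, Y=1, U=0, X=3, Z=2, W=2) weight 1/256
  (V=0, Y=1, U=0, X=3, Z=2, W=3) weight 1/256
  (V=0, Y=1, U=0, X=4, Z=1, W=2) weight 1/384
  (V=0, Y=1, U=0, X=4, Z=1, W=3) weight 1/384
  … 208 more
Group by Z:
  weight(Z=0) = 1/8
  weight(Z=1) = 1/16
  weight(Z=2) = 3/32
  weight(Z=3) = 1/16
Total weight = 1/8 + 1/16 + 3/32 + 1/16 = 11/32
P(Z=0 | obs) = 1/8 / 11/32 = 4/11
P(Z=1 | obs) = 1/16 / 11/32 = 2/11
P(Z=2 | obs) = 3/32 / 11/32 = 3/11
P(Z=3 | obs) = 1/16 / 11/32 = 2/11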